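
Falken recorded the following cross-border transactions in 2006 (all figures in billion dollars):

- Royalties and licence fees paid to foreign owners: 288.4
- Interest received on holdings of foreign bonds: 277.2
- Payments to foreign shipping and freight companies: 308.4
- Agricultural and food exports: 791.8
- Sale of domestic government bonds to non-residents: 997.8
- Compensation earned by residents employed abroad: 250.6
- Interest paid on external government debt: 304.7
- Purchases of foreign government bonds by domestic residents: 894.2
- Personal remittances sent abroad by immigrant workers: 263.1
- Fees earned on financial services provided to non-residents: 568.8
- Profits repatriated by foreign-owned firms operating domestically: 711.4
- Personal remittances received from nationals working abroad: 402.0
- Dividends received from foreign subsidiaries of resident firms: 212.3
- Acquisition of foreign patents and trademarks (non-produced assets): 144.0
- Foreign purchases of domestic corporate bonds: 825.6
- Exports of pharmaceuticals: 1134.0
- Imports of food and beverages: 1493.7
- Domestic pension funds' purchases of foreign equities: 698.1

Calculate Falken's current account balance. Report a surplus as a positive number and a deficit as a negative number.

267.0

Goods: 791.8 + 1134.0 - 1493.7 = 432.1
Services: 568.8 - 288.4 - 308.4 = -28.0
Primary income: -304.7 + 250.6 + 212.3 + 277.2 - 711.4 = -276.0
Secondary income: -263.1 + 402.0 = 138.9
Current account = 432.1 + (-28.0) + (-276.0) + 138.9 = 267.0
(Excluded from the current account — financial account: sale of domestic government bonds to non-residents 997.8, purchases of foreign government bonds by domestic residents 894.2, foreign purchases of domestic corporate bonds 825.6, domestic pension funds' purchases of foreign equities 698.1; capital account: acquisition of foreign patents and trademarks (non-produced assets) 144.0.)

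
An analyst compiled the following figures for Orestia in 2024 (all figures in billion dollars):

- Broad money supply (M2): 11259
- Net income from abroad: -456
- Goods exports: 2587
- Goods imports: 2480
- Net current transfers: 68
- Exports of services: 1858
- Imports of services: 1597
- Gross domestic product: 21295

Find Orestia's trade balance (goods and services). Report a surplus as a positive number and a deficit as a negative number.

368

Goods balance = 2587 - 2480 = 107
Services balance = 1858 - 1597 = 261
Trade balance (goods + services) = 107 + 261 = 368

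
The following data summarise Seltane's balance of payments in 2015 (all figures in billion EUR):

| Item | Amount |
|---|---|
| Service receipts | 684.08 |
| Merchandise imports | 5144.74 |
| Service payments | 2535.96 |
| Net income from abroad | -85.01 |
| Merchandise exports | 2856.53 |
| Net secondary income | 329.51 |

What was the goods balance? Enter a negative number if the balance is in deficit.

-2288.21

Goods balance = 2856.53 - 5144.74 = -2288.21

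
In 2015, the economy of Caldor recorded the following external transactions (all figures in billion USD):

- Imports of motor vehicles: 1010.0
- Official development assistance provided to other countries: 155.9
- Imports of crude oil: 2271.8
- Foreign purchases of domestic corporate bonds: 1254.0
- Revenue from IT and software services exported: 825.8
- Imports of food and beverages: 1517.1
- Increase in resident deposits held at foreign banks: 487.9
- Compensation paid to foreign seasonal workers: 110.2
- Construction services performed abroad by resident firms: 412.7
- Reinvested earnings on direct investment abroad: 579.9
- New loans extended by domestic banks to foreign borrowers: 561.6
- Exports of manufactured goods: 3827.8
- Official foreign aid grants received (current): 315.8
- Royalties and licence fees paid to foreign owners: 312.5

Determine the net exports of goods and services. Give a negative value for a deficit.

-45.1

Goods: 3827.8 - 1010.0 - 2271.8 - 1517.1 = -971.1
Services: 825.8 - 312.5 + 412.7 = 926.0
Trade balance = -971.1 + 926.0 = -45.1
(Excluded from the trade balance — secondary income: official development assistance provided to other countries 155.9, official foreign aid grants received (current) 315.8; financial account: foreign purchases of domestic corporate bonds 1254.0, increase in resident deposits held at foreign banks 487.9, new loans extended by domestic banks to foreign borrowers 561.6; primary income: compensation paid to foreign seasonal workers 110.2, reinvested earnings on direct investment abroad 579.9.)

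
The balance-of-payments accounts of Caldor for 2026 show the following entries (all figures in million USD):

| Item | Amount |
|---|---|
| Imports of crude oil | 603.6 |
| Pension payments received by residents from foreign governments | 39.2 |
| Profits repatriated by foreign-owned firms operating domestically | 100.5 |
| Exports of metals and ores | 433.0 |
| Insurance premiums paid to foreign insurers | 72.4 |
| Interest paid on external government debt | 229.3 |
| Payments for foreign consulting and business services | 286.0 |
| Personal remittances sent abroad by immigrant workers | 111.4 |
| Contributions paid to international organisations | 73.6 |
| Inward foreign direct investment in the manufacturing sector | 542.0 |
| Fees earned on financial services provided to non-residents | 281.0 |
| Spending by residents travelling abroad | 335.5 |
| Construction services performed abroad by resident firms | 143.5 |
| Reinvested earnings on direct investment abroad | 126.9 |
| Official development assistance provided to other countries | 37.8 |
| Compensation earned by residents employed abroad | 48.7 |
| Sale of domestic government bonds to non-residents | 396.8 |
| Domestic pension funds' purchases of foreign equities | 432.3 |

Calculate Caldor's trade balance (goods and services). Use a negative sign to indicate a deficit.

-440.0

Goods: -603.6 + 433.0 = -170.6
Services: 143.5 - 335.5 - 286.0 + 281.0 - 72.4 = -269.4
Trade balance = -170.6 + (-269.4) = -440.0
(Excluded from the trade balance — secondary income: pension payments received by residents from foreign governments 39.2, personal remittances sent abroad by immigrant workers 111.4, contributions paid to international organisations 73.6, official development assistance provided to other countries 37.8; primary income: profits repatriated by foreign-owned firms operating domestically 100.5, interest paid on external government debt 229.3, reinvested earnings on direct investment abroad 126.9, compensation earned by residents employed abroad 48.7; financial account: inward foreign direct investment in the manufacturing sector 542.0, sale of domestic government bonds to non-residents 396.8, domestic pension funds' purchases of foreign equities 432.3.)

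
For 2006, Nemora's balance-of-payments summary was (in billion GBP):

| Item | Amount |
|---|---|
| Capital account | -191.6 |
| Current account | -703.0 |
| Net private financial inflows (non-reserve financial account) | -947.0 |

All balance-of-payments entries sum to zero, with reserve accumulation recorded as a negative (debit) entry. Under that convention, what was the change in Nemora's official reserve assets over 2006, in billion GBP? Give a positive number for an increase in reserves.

Official reserve transactions balance = -((-703.0) + (-191.6) + (-947.0)) = 1841.6
An accumulation of reserves is recorded as a debit (negative entry), so the change in the stock of reserves is the negative of that balance.
Change in official reserves = -(1841.6) = -1841.6

-1841.6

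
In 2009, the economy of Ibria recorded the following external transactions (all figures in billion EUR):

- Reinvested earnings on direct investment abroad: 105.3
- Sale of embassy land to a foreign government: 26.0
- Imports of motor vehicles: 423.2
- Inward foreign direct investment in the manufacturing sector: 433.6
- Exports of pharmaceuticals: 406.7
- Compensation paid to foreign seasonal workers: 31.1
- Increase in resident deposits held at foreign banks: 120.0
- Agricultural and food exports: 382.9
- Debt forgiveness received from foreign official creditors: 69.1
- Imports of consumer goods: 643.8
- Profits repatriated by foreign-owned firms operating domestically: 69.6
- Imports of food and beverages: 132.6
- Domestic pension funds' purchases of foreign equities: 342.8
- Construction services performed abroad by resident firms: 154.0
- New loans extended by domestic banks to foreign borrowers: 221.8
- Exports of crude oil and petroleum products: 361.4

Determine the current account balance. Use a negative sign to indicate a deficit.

110.0

Goods: 382.9 - 643.8 - 132.6 + 361.4 + 406.7 - 423.2 = -48.6
Services: 154.0
Primary income: 105.3 - 69.6 - 31.1 = 4.6
Current account = (-48.6) + 154.0 + 4.6 = 110.0
(Excluded from the current account — capital account: sale of embassy land to a foreign government 26.0, debt forgiveness received from foreign official creditors 69.1; financial account: inward foreign direct investment in the manufacturing sector 433.6, increase in resident deposits held at foreign banks 120.0, domestic pension funds' purchases of foreign equities 342.8, new loans extended by domestic banks to foreign borrowers 221.8.)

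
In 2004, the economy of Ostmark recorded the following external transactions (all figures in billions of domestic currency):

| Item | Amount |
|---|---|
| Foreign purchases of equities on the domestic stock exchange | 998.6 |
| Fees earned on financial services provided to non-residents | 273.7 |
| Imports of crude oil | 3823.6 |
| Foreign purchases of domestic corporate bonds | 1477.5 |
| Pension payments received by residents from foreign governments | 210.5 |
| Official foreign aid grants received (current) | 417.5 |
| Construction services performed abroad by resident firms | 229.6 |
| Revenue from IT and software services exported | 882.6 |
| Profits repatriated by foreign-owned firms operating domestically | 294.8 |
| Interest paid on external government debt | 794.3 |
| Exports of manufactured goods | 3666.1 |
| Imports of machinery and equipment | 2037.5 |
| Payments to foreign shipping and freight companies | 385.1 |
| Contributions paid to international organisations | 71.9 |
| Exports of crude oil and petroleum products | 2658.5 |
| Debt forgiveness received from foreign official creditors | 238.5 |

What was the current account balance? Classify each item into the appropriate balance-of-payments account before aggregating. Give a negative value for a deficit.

Goods: -2037.5 + 2658.5 + 3666.1 - 3823.6 = 463.5
Services: -385.1 + 229.6 + 882.6 + 273.7 = 1000.8
Primary income: -794.3 - 294.8 = -1089.1
Secondary income: 210.5 - 71.9 + 417.5 = 556.1
Current account = 463.5 + 1000.8 + (-1089.1) + 556.1 = 931.3
(Excluded from the current account — financial account: foreign purchases of equities on the domestic stock exchange 998.6, foreign purchases of domestic corporate bonds 1477.5; capital account: debt forgiveness received from foreign official creditors 238.5.)

931.3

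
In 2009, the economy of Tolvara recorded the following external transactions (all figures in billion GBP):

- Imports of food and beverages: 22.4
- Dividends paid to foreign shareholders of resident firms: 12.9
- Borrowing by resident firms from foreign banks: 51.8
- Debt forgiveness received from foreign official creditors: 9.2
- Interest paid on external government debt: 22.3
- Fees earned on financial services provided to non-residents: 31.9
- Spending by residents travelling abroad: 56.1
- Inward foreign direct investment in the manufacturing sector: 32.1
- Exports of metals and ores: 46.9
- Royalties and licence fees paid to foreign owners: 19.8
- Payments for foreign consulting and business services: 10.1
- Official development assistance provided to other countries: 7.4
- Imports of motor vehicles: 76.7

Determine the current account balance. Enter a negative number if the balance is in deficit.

Goods: -22.4 + 46.9 - 76.7 = -52.2
Services: 31.9 - 10.1 - 19.8 - 56.1 = -54.1
Primary income: -22.3 - 12.9 = -35.2
Secondary income: -7.4
Current account = (-52.2) + (-54.1) + (-35.2) + (-7.4) = -148.9
(Excluded from the current account — financial account: borrowing by resident firms from foreign banks 51.8, inward foreign direct investment in the manufacturing sector 32.1; capital account: debt forgiveness received from foreign official creditors 9.2.)

-148.9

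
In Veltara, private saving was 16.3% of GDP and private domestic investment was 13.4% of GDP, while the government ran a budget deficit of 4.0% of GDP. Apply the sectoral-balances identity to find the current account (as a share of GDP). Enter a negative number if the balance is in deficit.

By the sectoral-balances identity, CA = (S_private - I) + (T - G).
Private balance = 16.3 - 13.4 = 2.9
Government balance (T - G) = -4.0
CA = 2.9 + (-4.0) = -1.1

-1.1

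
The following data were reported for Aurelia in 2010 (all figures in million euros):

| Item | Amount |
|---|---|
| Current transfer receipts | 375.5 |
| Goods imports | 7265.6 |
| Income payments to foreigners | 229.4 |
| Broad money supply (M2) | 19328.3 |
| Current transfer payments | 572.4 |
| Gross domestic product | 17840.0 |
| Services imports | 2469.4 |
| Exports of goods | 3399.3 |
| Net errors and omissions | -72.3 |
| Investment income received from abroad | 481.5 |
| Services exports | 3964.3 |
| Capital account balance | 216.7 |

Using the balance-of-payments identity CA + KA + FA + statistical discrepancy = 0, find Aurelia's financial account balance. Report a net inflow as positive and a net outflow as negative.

2171.8

Goods balance = 3399.3 - 7265.6 = -3866.3
Services balance = 3964.3 - 2469.4 = 1494.9
Trade balance (goods + services) = -3866.3 + 1494.9 = -2371.4
Net primary income = 481.5 - 229.4 = 252.1
Net secondary income = 375.5 - 572.4 = -196.9
Current account = -2371.4 + 252.1 + (-196.9) = -2316.2
Financial account = -(-2316.2 + 216.7 + (-72.3)) = 2171.8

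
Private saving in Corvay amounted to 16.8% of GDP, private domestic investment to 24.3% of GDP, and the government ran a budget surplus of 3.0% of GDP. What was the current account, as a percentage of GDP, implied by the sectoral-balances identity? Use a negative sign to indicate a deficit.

-4.5

By the sectoral-balances identity, CA = (S_private - I) + (T - G).
Private balance = 16.8 - 24.3 = -7.5
Government balance (T - G) = 3.0
CA = -7.5 + 3.0 = -4.5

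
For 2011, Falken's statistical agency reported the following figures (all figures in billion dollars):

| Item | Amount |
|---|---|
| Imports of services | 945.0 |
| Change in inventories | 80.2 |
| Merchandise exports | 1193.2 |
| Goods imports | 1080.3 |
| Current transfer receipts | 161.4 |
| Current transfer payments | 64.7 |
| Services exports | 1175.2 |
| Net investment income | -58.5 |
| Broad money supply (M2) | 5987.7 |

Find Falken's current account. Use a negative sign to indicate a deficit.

Goods balance = 1193.2 - 1080.3 = 112.9
Services balance = 1175.2 - 945.0 = 230.2
Trade balance (goods + services) = 112.9 + 230.2 = 343.1
Net primary income = -58.5
Net secondary income = 161.4 - 64.7 = 96.7
Current account = 343.1 + (-58.5) + 96.7 = 381.3

381.3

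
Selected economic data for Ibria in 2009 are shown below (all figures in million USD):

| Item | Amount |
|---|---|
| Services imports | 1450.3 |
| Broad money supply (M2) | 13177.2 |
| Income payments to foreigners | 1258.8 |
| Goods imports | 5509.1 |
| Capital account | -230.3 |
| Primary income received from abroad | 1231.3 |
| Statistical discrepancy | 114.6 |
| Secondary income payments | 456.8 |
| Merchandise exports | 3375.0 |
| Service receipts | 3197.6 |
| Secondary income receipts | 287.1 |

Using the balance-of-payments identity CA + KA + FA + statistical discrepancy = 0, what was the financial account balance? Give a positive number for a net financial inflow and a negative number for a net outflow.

699.7

Goods balance = 3375.0 - 5509.1 = -2134.1
Services balance = 3197.6 - 1450.3 = 1747.3
Trade balance (goods + services) = -2134.1 + 1747.3 = -386.8
Net primary income = 1231.3 - 1258.8 = -27.5
Net secondary income = 287.1 - 456.8 = -169.7
Current account = -386.8 + (-27.5) + (-169.7) = -584.0
Financial account = -(-584.0 + (-230.3) + 114.6) = 699.7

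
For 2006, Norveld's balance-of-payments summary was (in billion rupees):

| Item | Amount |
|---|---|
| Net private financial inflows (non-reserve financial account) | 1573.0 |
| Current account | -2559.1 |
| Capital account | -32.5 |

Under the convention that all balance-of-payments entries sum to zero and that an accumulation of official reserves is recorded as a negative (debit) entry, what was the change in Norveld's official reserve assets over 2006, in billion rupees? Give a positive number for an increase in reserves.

Official reserve transactions balance = -((-2559.1) + (-32.5) + 1573.0) = 1018.6
An accumulation of reserves is recorded as a debit (negative entry), so the change in the stock of reserves is the negative of that balance.
Change in official reserves = -(1018.6) = -1018.6

-1018.6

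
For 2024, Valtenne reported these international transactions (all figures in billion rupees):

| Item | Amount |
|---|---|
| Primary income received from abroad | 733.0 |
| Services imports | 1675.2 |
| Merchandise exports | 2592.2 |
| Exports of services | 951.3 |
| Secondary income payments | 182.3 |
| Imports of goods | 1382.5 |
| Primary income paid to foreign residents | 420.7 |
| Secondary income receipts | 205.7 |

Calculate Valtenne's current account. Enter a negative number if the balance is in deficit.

Goods balance = 2592.2 - 1382.5 = 1209.7
Services balance = 951.3 - 1675.2 = -723.9
Trade balance (goods + services) = 1209.7 + (-723.9) = 485.8
Net primary income = 733.0 - 420.7 = 312.3
Net secondary income = 205.7 - 182.3 = 23.4
Current account = 485.8 + 312.3 + 23.4 = 821.5

821.5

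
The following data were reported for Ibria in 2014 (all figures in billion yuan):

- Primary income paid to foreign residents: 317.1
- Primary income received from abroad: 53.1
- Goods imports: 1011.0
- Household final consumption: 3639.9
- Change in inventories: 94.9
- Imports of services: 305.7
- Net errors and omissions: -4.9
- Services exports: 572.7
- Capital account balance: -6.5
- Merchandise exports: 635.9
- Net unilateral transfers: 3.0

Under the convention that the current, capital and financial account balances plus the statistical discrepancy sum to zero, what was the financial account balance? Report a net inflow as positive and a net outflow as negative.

Goods balance = 635.9 - 1011.0 = -375.1
Services balance = 572.7 - 305.7 = 267.0
Trade balance (goods + services) = -375.1 + 267.0 = -108.1
Net primary income = 53.1 - 317.1 = -264.0
Net secondary income = 3.0
Current account = -108.1 + (-264.0) + 3.0 = -369.1
Financial account = -(-369.1 + (-6.5) + (-4.9)) = 380.5

380.5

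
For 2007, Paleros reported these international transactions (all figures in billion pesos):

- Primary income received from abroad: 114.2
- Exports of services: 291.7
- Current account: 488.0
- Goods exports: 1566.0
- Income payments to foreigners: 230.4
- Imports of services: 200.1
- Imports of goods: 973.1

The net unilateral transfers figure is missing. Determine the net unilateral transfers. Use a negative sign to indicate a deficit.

Current account = goods balance + services balance + net primary income + net secondary income
Sum of the known components = 568.3
Net unilateral transfers = CA - (known components) = 488.0 - 568.3 = -80.3

-80.3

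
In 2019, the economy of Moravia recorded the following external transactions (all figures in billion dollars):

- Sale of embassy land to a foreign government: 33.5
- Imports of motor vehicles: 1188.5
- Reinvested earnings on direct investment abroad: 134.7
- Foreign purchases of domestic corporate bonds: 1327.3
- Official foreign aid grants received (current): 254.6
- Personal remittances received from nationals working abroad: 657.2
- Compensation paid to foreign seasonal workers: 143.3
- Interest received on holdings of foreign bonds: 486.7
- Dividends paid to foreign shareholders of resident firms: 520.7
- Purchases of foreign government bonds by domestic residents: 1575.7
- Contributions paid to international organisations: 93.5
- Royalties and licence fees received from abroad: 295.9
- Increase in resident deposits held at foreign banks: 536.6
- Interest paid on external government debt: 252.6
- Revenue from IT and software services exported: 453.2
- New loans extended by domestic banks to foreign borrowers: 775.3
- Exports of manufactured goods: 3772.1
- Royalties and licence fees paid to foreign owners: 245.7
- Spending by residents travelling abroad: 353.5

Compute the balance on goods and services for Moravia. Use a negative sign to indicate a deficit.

2733.5

Goods: 3772.1 - 1188.5 = 2583.6
Services: 295.9 + 453.2 - 245.7 - 353.5 = 149.9
Trade balance = 2583.6 + 149.9 = 2733.5
(Excluded from the trade balance — capital account: sale of embassy land to a foreign government 33.5; primary income: reinvested earnings on direct investment abroad 134.7, compensation paid to foreign seasonal workers 143.3, interest received on holdings of foreign bonds 486.7, dividends paid to foreign shareholders of resident firms 520.7, interest paid on external government debt 252.6; financial account: foreign purchases of domestic corporate bonds 1327.3, purchases of foreign government bonds by domestic residents 1575.7, increase in resident deposits held at foreign banks 536.6, new loans extended by domestic banks to foreign borrowers 775.3; secondary income: official foreign aid grants received (current) 254.6, personal remittances received from nationals working abroad 657.2, contributions paid to international organisations 93.5.)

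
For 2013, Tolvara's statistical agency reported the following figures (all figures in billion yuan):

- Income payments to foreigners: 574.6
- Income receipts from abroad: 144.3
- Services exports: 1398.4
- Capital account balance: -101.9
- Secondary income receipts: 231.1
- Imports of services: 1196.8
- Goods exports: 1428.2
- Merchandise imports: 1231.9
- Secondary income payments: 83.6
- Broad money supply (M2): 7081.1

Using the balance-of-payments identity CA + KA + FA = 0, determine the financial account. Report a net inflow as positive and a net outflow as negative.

-13.2

Goods balance = 1428.2 - 1231.9 = 196.3
Services balance = 1398.4 - 1196.8 = 201.6
Trade balance (goods + services) = 196.3 + 201.6 = 397.9
Net primary income = 144.3 - 574.6 = -430.3
Net secondary income = 231.1 - 83.6 = 147.5
Current account = 397.9 + (-430.3) + 147.5 = 115.1
Financial account = -(115.1 + (-101.9)) = -13.2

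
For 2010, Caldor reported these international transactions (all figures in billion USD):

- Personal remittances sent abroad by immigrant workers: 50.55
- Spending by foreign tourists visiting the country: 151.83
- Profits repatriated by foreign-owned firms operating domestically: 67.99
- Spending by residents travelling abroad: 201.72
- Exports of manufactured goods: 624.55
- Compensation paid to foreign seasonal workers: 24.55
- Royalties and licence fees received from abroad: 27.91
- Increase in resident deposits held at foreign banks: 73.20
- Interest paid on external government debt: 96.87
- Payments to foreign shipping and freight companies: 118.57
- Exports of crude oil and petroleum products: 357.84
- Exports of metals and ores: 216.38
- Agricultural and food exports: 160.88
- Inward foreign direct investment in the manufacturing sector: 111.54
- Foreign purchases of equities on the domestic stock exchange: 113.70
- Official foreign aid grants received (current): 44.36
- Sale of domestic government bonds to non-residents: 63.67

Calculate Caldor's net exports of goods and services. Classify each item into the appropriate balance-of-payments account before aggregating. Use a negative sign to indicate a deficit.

Goods: 160.88 + 216.38 + 624.55 + 357.84 = 1359.65
Services: -118.57 - 201.72 + 27.91 + 151.83 = -140.55
Trade balance = 1359.65 + (-140.55) = 1219.10
(Excluded from the trade balance — secondary income: personal remittances sent abroad by immigrant workers 50.55, official foreign aid grants received (current) 44.36; primary income: profits repatriated by foreign-owned firms operating domestically 67.99, compensation paid to foreign seasonal workers 24.55, interest paid on external government debt 96.87; financial account: increase in resident deposits held at foreign banks 73.20, inward foreign direct investment in the manufacturing sector 111.54, foreign purchases of equities on the domestic stock exchange 113.70, sale of domestic government bonds to non-residents 63.67.)

1219.10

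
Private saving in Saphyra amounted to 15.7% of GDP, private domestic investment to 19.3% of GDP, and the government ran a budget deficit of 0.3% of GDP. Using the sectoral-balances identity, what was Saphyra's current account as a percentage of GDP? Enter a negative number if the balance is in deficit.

-3.9

By the sectoral-balances identity, CA = (S_private - I) + (T - G).
Private balance = 15.7 - 19.3 = -3.6
Government balance (T - G) = -0.3
CA = -3.6 + (-0.3) = -3.9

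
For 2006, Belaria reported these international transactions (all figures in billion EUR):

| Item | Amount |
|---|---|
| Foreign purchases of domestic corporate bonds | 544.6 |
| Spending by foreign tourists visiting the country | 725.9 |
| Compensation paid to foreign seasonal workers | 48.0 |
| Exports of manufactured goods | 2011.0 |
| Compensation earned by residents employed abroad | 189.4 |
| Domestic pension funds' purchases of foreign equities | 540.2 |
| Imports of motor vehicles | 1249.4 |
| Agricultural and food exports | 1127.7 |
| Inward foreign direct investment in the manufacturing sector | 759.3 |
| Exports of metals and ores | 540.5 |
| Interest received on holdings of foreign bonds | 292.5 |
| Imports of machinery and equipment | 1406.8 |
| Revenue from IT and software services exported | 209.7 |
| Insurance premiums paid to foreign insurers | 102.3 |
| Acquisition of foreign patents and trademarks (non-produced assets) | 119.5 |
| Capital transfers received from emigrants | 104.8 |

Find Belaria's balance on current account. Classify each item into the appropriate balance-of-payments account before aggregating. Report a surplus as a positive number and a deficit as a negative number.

2290.2

Goods: 540.5 - 1249.4 + 1127.7 - 1406.8 + 2011.0 = 1023.0
Services: 209.7 - 102.3 + 725.9 = 833.3
Primary income: 189.4 + 292.5 - 48.0 = 433.9
Current account = 1023.0 + 833.3 + 433.9 = 2290.2
(Excluded from the current account — financial account: foreign purchases of domestic corporate bonds 544.6, domestic pension funds' purchases of foreign equities 540.2, inward foreign direct investment in the manufacturing sector 759.3; capital account: acquisition of foreign patents and trademarks (non-produced assets) 119.5, capital transfers received from emigrants 104.8.)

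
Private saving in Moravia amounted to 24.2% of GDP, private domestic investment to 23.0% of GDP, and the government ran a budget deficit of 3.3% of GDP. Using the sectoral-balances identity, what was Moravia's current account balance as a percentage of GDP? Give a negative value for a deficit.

-2.1

By the sectoral-balances identity, CA = (S_private - I) + (T - G).
Private balance = 24.2 - 23.0 = 1.2
Government balance (T - G) = -3.3
CA = 1.2 + (-3.3) = -2.1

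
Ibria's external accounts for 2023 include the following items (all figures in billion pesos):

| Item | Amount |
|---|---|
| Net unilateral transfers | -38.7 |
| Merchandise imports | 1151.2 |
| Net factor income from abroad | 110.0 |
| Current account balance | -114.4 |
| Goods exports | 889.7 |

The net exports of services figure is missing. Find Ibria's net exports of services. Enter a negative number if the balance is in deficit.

75.8

Current account = goods balance + services balance + net primary income + net secondary income
Sum of the known components = -190.2
Net exports of services = CA - (known components) = -114.4 - (-190.2) = 75.8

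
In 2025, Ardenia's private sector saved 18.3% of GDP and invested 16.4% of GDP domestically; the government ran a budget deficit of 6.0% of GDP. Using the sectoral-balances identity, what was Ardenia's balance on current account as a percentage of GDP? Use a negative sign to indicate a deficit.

-4.1

By the sectoral-balances identity, CA = (S_private - I) + (T - G).
Private balance = 18.3 - 16.4 = 1.9
Government balance (T - G) = -6.0
CA = 1.9 + (-6.0) = -4.1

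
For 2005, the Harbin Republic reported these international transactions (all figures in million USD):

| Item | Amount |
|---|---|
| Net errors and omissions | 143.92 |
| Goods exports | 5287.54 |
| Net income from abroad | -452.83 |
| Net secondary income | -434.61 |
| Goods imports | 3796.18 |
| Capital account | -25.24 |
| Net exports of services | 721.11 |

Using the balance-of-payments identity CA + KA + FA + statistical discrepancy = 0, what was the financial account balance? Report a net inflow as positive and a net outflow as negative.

-1443.71

Goods balance = 5287.54 - 3796.18 = 1491.36
Services balance = 721.11
Trade balance (goods + services) = 1491.36 + 721.11 = 2212.47
Net primary income = -452.83
Net secondary income = -434.61
Current account = 2212.47 + (-452.83) + (-434.61) = 1325.03
Financial account = -(1325.03 + (-25.24) + 143.92) = -1443.71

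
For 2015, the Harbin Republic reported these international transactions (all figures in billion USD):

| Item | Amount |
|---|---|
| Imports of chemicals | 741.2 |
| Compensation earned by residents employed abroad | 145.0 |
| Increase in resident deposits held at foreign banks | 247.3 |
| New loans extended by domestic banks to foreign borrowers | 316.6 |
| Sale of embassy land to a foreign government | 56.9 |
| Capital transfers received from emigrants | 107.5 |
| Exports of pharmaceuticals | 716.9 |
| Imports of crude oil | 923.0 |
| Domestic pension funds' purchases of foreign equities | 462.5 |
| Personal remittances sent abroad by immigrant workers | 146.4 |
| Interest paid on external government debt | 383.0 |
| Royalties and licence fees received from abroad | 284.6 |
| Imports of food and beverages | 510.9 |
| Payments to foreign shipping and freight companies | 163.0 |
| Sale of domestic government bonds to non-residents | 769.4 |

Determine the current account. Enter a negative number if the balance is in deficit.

-1721.0

Goods: 716.9 - 923.0 - 741.2 - 510.9 = -1458.2
Services: 284.6 - 163.0 = 121.6
Primary income: 145.0 - 383.0 = -238.0
Secondary income: -146.4
Current account = (-1458.2) + 121.6 + (-238.0) + (-146.4) = -1721.0
(Excluded from the current account — financial account: increase in resident deposits held at foreign banks 247.3, new loans extended by domestic banks to foreign borrowers 316.6, domestic pension funds' purchases of foreign equities 462.5, sale of domestic government bonds to non-residents 769.4; capital account: sale of embassy land to a foreign government 56.9, capital transfers received from emigrants 107.5.)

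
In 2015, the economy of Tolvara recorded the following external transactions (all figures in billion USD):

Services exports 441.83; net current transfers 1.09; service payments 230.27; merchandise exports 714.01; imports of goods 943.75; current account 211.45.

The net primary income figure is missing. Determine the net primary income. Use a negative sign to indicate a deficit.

228.54

Current account = goods balance + services balance + net primary income + net secondary income
Sum of the known components = -17.09
Net primary income = CA - (known components) = 211.45 - (-17.09) = 228.54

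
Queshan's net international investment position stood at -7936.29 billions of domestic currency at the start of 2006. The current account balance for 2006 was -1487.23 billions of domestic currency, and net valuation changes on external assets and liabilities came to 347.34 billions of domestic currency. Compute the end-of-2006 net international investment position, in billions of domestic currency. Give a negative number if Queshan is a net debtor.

-9076.18

Change in NIIP = current account + net valuation change = -1487.23 + 347.34 = -1139.89
End-of-year NIIP = -7936.29 + (-1139.89) = -9076.18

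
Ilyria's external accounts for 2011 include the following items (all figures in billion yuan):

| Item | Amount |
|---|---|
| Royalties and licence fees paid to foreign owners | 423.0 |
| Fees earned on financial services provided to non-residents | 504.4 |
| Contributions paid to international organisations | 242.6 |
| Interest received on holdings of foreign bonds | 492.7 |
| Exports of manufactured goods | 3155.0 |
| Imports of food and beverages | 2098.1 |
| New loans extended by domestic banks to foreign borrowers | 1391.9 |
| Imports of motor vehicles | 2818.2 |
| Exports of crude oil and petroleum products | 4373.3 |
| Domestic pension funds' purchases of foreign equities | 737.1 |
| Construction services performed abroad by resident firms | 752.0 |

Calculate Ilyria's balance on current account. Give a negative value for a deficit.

Goods: -2818.2 + 4373.3 - 2098.1 + 3155.0 = 2612.0
Services: 752.0 + 504.4 - 423.0 = 833.4
Primary income: 492.7
Secondary income: -242.6
Current account = 2612.0 + 833.4 + 492.7 + (-242.6) = 3695.5
(Excluded from the current account — financial account: new loans extended by domestic banks to foreign borrowers 1391.9, domestic pension funds' purchases of foreign equities 737.1.)

3695.5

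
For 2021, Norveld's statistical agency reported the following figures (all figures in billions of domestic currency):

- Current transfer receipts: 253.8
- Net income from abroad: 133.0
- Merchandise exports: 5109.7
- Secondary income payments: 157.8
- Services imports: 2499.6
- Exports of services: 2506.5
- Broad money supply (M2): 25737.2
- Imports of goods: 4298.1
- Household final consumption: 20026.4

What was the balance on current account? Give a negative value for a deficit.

Goods balance = 5109.7 - 4298.1 = 811.6
Services balance = 2506.5 - 2499.6 = 6.9
Trade balance (goods + services) = 811.6 + 6.9 = 818.5
Net primary income = 133.0
Net secondary income = 253.8 - 157.8 = 96.0
Current account = 818.5 + 133.0 + 96.0 = 1047.5

1047.5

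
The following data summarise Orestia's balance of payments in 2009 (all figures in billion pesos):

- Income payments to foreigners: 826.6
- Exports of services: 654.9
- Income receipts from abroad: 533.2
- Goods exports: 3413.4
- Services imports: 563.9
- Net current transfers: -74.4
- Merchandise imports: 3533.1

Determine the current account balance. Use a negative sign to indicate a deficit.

-396.5

Goods balance = 3413.4 - 3533.1 = -119.7
Services balance = 654.9 - 563.9 = 91.0
Trade balance (goods + services) = -119.7 + 91.0 = -28.7
Net primary income = 533.2 - 826.6 = -293.4
Net secondary income = -74.4
Current account = -28.7 + (-293.4) + (-74.4) = -396.5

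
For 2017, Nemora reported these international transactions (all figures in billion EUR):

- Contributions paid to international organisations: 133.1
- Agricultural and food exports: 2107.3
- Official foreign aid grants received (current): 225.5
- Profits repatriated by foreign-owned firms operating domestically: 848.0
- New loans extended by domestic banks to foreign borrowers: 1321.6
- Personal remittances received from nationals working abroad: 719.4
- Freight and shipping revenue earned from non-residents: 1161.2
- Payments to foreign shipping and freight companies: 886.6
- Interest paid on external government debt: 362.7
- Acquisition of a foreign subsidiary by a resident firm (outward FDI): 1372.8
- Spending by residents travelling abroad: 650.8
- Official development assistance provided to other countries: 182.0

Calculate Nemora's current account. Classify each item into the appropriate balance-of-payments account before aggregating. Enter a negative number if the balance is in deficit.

1150.2

Goods: 2107.3
Services: -886.6 + 1161.2 - 650.8 = -376.2
Primary income: -362.7 - 848.0 = -1210.7
Secondary income: -133.1 + 225.5 - 182.0 + 719.4 = 629.8
Current account = 2107.3 + (-376.2) + (-1210.7) + 629.8 = 1150.2
(Excluded from the current account — financial account: new loans extended by domestic banks to foreign borrowers 1321.6, acquisition of a foreign subsidiary by a resident firm (outward FDI) 1372.8.)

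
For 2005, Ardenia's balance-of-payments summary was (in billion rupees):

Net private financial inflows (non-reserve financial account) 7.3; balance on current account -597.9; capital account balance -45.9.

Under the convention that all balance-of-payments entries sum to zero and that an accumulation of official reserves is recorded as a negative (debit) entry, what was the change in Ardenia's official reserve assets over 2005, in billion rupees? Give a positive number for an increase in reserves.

-636.5

Official reserve transactions balance = -((-597.9) + (-45.9) + 7.3) = 636.5
An accumulation of reserves is recorded as a debit (negative entry), so the change in the stock of reserves is the negative of that balance.
Change in official reserves = -(636.5) = -636.5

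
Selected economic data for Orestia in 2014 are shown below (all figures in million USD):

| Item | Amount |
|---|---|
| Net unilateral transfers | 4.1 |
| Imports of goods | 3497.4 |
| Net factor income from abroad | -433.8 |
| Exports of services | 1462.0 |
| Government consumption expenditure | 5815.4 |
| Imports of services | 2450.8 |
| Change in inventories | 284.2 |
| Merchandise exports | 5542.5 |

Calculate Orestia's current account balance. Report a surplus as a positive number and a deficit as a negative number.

626.6

Goods balance = 5542.5 - 3497.4 = 2045.1
Services balance = 1462.0 - 2450.8 = -988.8
Trade balance (goods + services) = 2045.1 + (-988.8) = 1056.3
Net primary income = -433.8
Net secondary income = 4.1
Current account = 1056.3 + (-433.8) + 4.1 = 626.6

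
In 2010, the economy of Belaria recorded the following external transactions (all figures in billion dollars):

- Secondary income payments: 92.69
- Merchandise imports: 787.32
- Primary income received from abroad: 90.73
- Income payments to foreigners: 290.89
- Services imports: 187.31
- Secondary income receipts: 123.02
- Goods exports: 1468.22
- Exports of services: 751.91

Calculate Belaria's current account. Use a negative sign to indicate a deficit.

Goods balance = 1468.22 - 787.32 = 680.90
Services balance = 751.91 - 187.31 = 564.60
Trade balance (goods + services) = 680.90 + 564.60 = 1245.50
Net primary income = 90.73 - 290.89 = -200.16
Net secondary income = 123.02 - 92.69 = 30.33
Current account = 1245.50 + (-200.16) + 30.33 = 1075.67

1075.67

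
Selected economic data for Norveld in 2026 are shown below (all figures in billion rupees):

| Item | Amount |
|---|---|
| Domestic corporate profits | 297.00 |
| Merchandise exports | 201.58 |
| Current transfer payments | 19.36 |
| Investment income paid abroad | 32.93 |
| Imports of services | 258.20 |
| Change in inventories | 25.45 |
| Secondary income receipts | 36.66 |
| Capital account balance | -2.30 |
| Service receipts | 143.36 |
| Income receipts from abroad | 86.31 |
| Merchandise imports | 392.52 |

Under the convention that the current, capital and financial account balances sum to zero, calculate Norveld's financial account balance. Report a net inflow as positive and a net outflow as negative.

Goods balance = 201.58 - 392.52 = -190.94
Services balance = 143.36 - 258.20 = -114.84
Trade balance (goods + services) = -190.94 + (-114.84) = -305.78
Net primary income = 86.31 - 32.93 = 53.38
Net secondary income = 36.66 - 19.36 = 17.30
Current account = -305.78 + 53.38 + 17.30 = -235.10
Financial account = -(-235.10 + (-2.30)) = 237.40

237.40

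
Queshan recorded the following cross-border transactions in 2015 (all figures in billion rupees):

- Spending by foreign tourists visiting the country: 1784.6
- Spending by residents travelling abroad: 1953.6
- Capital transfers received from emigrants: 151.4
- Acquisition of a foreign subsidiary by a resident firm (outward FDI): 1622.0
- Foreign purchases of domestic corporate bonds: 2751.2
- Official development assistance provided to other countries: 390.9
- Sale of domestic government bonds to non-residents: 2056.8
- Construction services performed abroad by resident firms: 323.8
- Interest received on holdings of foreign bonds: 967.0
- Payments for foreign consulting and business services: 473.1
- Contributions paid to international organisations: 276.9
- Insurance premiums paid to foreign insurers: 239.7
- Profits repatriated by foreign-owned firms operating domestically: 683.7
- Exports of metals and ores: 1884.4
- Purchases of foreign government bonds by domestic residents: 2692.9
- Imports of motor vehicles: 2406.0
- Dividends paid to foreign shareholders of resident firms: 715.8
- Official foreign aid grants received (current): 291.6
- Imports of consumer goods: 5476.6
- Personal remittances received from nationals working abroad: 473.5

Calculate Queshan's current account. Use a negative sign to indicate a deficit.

Goods: -2406.0 + 1884.4 - 5476.6 = -5998.2
Services: -239.7 - 473.1 + 1784.6 + 323.8 - 1953.6 = -558.0
Primary income: -715.8 - 683.7 + 967.0 = -432.5
Secondary income: 291.6 - 390.9 - 276.9 + 473.5 = 97.3
Current account = (-5998.2) + (-558.0) + (-432.5) + 97.3 = -6891.4
(Excluded from the current account — capital account: capital transfers received from emigrants 151.4; financial account: acquisition of a foreign subsidiary by a resident firm (outward FDI) 1622.0, foreign purchases of domestic corporate bonds 2751.2, sale of domestic government bonds to non-residents 2056.8, purchases of foreign government bonds by domestic residents 2692.9.)

-6891.4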